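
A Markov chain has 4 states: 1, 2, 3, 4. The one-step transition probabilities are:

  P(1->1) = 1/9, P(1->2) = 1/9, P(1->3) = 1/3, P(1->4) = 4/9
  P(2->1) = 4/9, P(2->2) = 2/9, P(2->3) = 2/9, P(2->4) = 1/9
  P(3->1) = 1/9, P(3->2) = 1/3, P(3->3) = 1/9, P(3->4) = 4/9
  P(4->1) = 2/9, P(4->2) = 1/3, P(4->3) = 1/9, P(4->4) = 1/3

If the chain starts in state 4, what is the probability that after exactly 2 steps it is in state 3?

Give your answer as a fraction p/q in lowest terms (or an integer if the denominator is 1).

Computing P^2 by repeated multiplication:
P^1 =
  1: [1/9, 1/9, 1/3, 4/9]
  2: [4/9, 2/9, 2/9, 1/9]
  3: [1/9, 1/3, 1/9, 4/9]
  4: [2/9, 1/3, 1/9, 1/3]
P^2 =
  1: [16/81, 8/27, 4/27, 29/81]
  2: [16/81, 17/81, 19/81, 29/81]
  3: [22/81, 22/81, 14/81, 23/81]
  4: [7/27, 20/81, 16/81, 8/27]

(P^2)[4 -> 3] = 16/81

Answer: 16/81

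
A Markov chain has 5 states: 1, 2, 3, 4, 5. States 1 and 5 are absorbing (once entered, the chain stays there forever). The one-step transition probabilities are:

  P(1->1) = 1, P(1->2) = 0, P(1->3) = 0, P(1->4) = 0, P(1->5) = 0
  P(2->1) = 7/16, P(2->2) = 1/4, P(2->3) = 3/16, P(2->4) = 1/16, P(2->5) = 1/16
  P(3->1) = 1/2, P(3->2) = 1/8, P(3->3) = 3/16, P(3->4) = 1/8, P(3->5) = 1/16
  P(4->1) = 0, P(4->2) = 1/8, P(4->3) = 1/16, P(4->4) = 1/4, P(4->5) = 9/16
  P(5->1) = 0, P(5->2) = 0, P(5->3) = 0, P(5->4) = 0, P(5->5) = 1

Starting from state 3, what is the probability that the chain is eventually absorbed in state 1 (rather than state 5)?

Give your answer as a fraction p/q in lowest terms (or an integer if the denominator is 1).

Answer: 333/434

Derivation:
Let a_i = P(absorbed in 1 | start in state i).
Boundary conditions: a_1 = 1, a_5 = 0.
For each transient state i, a_i = sum_j P(i->j) * a_j:
  a_2 = 7/16*a_1 + 1/4*a_2 + 3/16*a_3 + 1/16*a_4 + 1/16*a_5
  a_3 = 1/2*a_1 + 1/8*a_2 + 3/16*a_3 + 1/8*a_4 + 1/16*a_5
  a_4 = 0*a_1 + 1/8*a_2 + 1/16*a_3 + 1/4*a_4 + 9/16*a_5

Substituting a_1 = 1 and a_5 = 0, rearrange to (I - Q) a = r where r[i] = P(i -> 1):
  [3/4, -3/16, -1/16] . (a_2, a_3, a_4) = 7/16
  [-1/8, 13/16, -1/8] . (a_2, a_3, a_4) = 1/2
  [-1/8, -1/16, 3/4] . (a_2, a_3, a_4) = 0

Solving yields:
  a_2 = 687/868
  a_3 = 333/434
  a_4 = 85/434

Starting state is 3, so the absorption probability is a_3 = 333/434.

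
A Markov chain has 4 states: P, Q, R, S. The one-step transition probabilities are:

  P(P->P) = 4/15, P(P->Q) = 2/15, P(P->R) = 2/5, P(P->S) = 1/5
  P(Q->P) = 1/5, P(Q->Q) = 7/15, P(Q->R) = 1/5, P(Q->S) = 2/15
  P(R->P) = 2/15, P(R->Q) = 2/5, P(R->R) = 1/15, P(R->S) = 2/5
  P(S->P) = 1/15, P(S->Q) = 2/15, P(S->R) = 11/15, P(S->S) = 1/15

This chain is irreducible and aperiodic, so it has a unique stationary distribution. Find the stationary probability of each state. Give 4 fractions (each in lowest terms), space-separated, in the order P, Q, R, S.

The stationary distribution satisfies pi = pi * P, i.e.:
  pi_P = 4/15*pi_P + 1/5*pi_Q + 2/15*pi_R + 1/15*pi_S
  pi_Q = 2/15*pi_P + 7/15*pi_Q + 2/5*pi_R + 2/15*pi_S
  pi_R = 2/5*pi_P + 1/5*pi_Q + 1/15*pi_R + 11/15*pi_S
  pi_S = 1/5*pi_P + 2/15*pi_Q + 2/5*pi_R + 1/15*pi_S
with normalization: pi_P + pi_Q + pi_R + pi_S = 1.

Using the first 3 balance equations plus normalization, the linear system A*pi = b is:
  [-11/15, 1/5, 2/15, 1/15] . pi = 0
  [2/15, -8/15, 2/5, 2/15] . pi = 0
  [2/5, 1/5, -14/15, 11/15] . pi = 0
  [1, 1, 1, 1] . pi = 1

Solving yields:
  pi_P = 94/579
  pi_Q = 559/1737
  pi_R = 529/1737
  pi_S = 367/1737

Verification (pi * P):
  94/579*4/15 + 559/1737*1/5 + 529/1737*2/15 + 367/1737*1/15 = 94/579 = pi_P  (ok)
  94/579*2/15 + 559/1737*7/15 + 529/1737*2/5 + 367/1737*2/15 = 559/1737 = pi_Q  (ok)
  94/579*2/5 + 559/1737*1/5 + 529/1737*1/15 + 367/1737*11/15 = 529/1737 = pi_R  (ok)
  94/579*1/5 + 559/1737*2/15 + 529/1737*2/5 + 367/1737*1/15 = 367/1737 = pi_S  (ok)

Answer: 94/579 559/1737 529/1737 367/1737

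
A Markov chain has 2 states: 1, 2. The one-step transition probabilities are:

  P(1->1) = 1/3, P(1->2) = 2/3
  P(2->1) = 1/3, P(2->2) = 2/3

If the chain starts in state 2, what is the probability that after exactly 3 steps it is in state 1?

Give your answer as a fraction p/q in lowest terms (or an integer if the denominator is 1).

Computing P^3 by repeated multiplication:
P^1 =
  1: [1/3, 2/3]
  2: [1/3, 2/3]
P^2 =
  1: [1/3, 2/3]
  2: [1/3, 2/3]
P^3 =
  1: [1/3, 2/3]
  2: [1/3, 2/3]

(P^3)[2 -> 1] = 1/3

Answer: 1/3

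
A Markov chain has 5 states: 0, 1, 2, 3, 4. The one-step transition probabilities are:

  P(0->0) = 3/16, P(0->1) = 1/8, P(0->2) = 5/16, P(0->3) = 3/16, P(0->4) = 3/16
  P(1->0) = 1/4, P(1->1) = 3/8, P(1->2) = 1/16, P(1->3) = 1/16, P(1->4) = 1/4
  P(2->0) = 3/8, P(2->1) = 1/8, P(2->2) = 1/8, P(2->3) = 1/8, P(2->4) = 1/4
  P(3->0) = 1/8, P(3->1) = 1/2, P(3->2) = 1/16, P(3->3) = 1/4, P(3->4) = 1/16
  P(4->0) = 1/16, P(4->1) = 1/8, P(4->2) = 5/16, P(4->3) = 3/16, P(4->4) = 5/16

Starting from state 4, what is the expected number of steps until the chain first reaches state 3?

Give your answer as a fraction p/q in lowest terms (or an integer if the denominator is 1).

Let h_i = expected steps to first reach 3 from state i.
Boundary: h_3 = 0.
First-step equations for the other states:
  h_0 = 1 + 3/16*h_0 + 1/8*h_1 + 5/16*h_2 + 3/16*h_3 + 3/16*h_4
  h_1 = 1 + 1/4*h_0 + 3/8*h_1 + 1/16*h_2 + 1/16*h_3 + 1/4*h_4
  h_2 = 1 + 3/8*h_0 + 1/8*h_1 + 1/8*h_2 + 1/8*h_3 + 1/4*h_4
  h_4 = 1 + 1/16*h_0 + 1/8*h_1 + 5/16*h_2 + 3/16*h_3 + 5/16*h_4

Substituting h_3 = 0 and rearranging gives the linear system (I - Q) h = 1:
  [13/16, -1/8, -5/16, -3/16] . (h_0, h_1, h_2, h_4) = 1
  [-1/4, 5/8, -1/16, -1/4] . (h_0, h_1, h_2, h_4) = 1
  [-3/8, -1/8, 7/8, -1/4] . (h_0, h_1, h_2, h_4) = 1
  [-1/16, -1/8, -5/16, 11/16] . (h_0, h_1, h_2, h_4) = 1

Solving yields:
  h_0 = 912/139
  h_1 = 1048/139
  h_2 = 960/139
  h_4 = 912/139

Starting state is 4, so the expected hitting time is h_4 = 912/139.

Answer: 912/139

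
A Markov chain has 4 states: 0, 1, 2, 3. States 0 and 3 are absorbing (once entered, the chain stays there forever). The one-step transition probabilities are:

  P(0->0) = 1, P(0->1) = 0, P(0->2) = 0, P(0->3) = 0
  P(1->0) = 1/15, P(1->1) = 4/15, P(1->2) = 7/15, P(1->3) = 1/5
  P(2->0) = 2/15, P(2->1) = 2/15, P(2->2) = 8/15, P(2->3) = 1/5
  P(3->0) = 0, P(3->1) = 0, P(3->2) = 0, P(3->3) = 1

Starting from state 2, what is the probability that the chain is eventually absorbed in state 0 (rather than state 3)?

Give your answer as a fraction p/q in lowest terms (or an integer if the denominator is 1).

Let a_i = P(absorbed in 0 | start in state i).
Boundary conditions: a_0 = 1, a_3 = 0.
For each transient state i, a_i = sum_j P(i->j) * a_j:
  a_1 = 1/15*a_0 + 4/15*a_1 + 7/15*a_2 + 1/5*a_3
  a_2 = 2/15*a_0 + 2/15*a_1 + 8/15*a_2 + 1/5*a_3

Substituting a_0 = 1 and a_3 = 0, rearrange to (I - Q) a = r where r[i] = P(i -> 0):
  [11/15, -7/15] . (a_1, a_2) = 1/15
  [-2/15, 7/15] . (a_1, a_2) = 2/15

Solving yields:
  a_1 = 1/3
  a_2 = 8/21

Starting state is 2, so the absorption probability is a_2 = 8/21.

Answer: 8/21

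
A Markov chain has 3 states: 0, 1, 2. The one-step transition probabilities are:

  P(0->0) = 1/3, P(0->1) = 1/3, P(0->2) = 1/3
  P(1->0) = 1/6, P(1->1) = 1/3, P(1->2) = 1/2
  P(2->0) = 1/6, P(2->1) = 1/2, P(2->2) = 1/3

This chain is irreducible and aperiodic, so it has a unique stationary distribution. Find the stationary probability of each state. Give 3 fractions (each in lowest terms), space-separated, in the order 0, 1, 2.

Answer: 1/5 2/5 2/5

Derivation:
The stationary distribution satisfies pi = pi * P, i.e.:
  pi_0 = 1/3*pi_0 + 1/6*pi_1 + 1/6*pi_2
  pi_1 = 1/3*pi_0 + 1/3*pi_1 + 1/2*pi_2
  pi_2 = 1/3*pi_0 + 1/2*pi_1 + 1/3*pi_2
with normalization: pi_0 + pi_1 + pi_2 = 1.

Using the first 2 balance equations plus normalization, the linear system A*pi = b is:
  [-2/3, 1/6, 1/6] . pi = 0
  [1/3, -2/3, 1/2] . pi = 0
  [1, 1, 1] . pi = 1

Solving yields:
  pi_0 = 1/5
  pi_1 = 2/5
  pi_2 = 2/5

Verification (pi * P):
  1/5*1/3 + 2/5*1/6 + 2/5*1/6 = 1/5 = pi_0  (ok)
  1/5*1/3 + 2/5*1/3 + 2/5*1/2 = 2/5 = pi_1  (ok)
  1/5*1/3 + 2/5*1/2 + 2/5*1/3 = 2/5 = pi_2  (ok)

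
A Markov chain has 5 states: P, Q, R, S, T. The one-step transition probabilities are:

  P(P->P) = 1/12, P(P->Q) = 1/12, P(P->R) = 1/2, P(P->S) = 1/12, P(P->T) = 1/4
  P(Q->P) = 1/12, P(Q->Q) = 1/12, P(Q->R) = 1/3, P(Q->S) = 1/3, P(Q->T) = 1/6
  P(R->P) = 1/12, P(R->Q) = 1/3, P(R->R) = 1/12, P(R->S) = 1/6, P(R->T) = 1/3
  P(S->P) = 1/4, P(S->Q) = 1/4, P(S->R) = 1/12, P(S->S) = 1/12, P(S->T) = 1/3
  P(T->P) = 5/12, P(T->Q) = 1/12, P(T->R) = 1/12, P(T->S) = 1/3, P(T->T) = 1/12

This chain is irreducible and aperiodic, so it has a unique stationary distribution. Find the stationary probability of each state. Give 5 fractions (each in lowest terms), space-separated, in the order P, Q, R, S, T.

The stationary distribution satisfies pi = pi * P, i.e.:
  pi_P = 1/12*pi_P + 1/12*pi_Q + 1/12*pi_R + 1/4*pi_S + 5/12*pi_T
  pi_Q = 1/12*pi_P + 1/12*pi_Q + 1/3*pi_R + 1/4*pi_S + 1/12*pi_T
  pi_R = 1/2*pi_P + 1/3*pi_Q + 1/12*pi_R + 1/12*pi_S + 1/12*pi_T
  pi_S = 1/12*pi_P + 1/3*pi_Q + 1/6*pi_R + 1/12*pi_S + 1/3*pi_T
  pi_T = 1/4*pi_P + 1/6*pi_Q + 1/3*pi_R + 1/3*pi_S + 1/12*pi_T
with normalization: pi_P + pi_Q + pi_R + pi_S + pi_T = 1.

Using the first 4 balance equations plus normalization, the linear system A*pi = b is:
  [-11/12, 1/12, 1/12, 1/4, 5/12] . pi = 0
  [1/12, -11/12, 1/3, 1/4, 1/12] . pi = 0
  [1/2, 1/3, -11/12, 1/12, 1/12] . pi = 0
  [1/12, 1/3, 1/6, -11/12, 1/3] . pi = 0
  [1, 1, 1, 1, 1] . pi = 1

Solving yields:
  pi_P = 6901/35602
  pi_Q = 5991/35602
  pi_R = 3670/17801
  pi_S = 7135/35602
  pi_T = 8235/35602

Verification (pi * P):
  6901/35602*1/12 + 5991/35602*1/12 + 3670/17801*1/12 + 7135/35602*1/4 + 8235/35602*5/12 = 6901/35602 = pi_P  (ok)
  6901/35602*1/12 + 5991/35602*1/12 + 3670/17801*1/3 + 7135/35602*1/4 + 8235/35602*1/12 = 5991/35602 = pi_Q  (ok)
  6901/35602*1/2 + 5991/35602*1/3 + 3670/17801*1/12 + 7135/35602*1/12 + 8235/35602*1/12 = 3670/17801 = pi_R  (ok)
  6901/35602*1/12 + 5991/35602*1/3 + 3670/17801*1/6 + 7135/35602*1/12 + 8235/35602*1/3 = 7135/35602 = pi_S  (ok)
  6901/35602*1/4 + 5991/35602*1/6 + 3670/17801*1/3 + 7135/35602*1/3 + 8235/35602*1/12 = 8235/35602 = pi_T  (ok)

Answer: 6901/35602 5991/35602 3670/17801 7135/35602 8235/35602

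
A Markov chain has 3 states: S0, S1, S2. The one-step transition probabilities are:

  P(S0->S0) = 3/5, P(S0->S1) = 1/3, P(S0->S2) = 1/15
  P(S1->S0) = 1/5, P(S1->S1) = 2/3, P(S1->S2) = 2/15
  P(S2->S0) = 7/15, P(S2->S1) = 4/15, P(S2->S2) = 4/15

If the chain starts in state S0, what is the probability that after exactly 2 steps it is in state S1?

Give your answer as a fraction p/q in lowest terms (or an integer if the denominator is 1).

Answer: 11/25

Derivation:
Computing P^2 by repeated multiplication:
P^1 =
  S0: [3/5, 1/3, 1/15]
  S1: [1/5, 2/3, 2/15]
  S2: [7/15, 4/15, 4/15]
P^2 =
  S0: [103/225, 11/25, 23/225]
  S1: [71/225, 41/75, 31/225]
  S2: [103/225, 91/225, 31/225]

(P^2)[S0 -> S1] = 11/25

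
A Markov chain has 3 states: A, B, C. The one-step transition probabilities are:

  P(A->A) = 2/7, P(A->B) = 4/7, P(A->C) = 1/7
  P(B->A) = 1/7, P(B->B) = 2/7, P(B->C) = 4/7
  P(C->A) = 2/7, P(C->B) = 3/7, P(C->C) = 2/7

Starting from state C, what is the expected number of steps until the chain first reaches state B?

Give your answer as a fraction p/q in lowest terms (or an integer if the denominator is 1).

Let h_i = expected steps to first reach B from state i.
Boundary: h_B = 0.
First-step equations for the other states:
  h_A = 1 + 2/7*h_A + 4/7*h_B + 1/7*h_C
  h_C = 1 + 2/7*h_A + 3/7*h_B + 2/7*h_C

Substituting h_B = 0 and rearranging gives the linear system (I - Q) h = 1:
  [5/7, -1/7] . (h_A, h_C) = 1
  [-2/7, 5/7] . (h_A, h_C) = 1

Solving yields:
  h_A = 42/23
  h_C = 49/23

Starting state is C, so the expected hitting time is h_C = 49/23.

Answer: 49/23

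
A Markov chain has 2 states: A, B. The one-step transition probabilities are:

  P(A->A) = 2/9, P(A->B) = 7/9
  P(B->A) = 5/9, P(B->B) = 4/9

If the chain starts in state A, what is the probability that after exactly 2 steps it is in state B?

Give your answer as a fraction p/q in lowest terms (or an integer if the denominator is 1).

Answer: 14/27

Derivation:
Computing P^2 by repeated multiplication:
P^1 =
  A: [2/9, 7/9]
  B: [5/9, 4/9]
P^2 =
  A: [13/27, 14/27]
  B: [10/27, 17/27]

(P^2)[A -> B] = 14/27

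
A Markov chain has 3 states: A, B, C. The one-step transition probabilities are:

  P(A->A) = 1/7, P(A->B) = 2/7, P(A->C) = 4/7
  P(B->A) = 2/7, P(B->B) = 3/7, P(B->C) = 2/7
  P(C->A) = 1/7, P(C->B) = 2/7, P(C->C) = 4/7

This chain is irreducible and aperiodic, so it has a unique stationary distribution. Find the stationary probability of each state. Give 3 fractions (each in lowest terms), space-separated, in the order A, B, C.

The stationary distribution satisfies pi = pi * P, i.e.:
  pi_A = 1/7*pi_A + 2/7*pi_B + 1/7*pi_C
  pi_B = 2/7*pi_A + 3/7*pi_B + 2/7*pi_C
  pi_C = 4/7*pi_A + 2/7*pi_B + 4/7*pi_C
with normalization: pi_A + pi_B + pi_C = 1.

Using the first 2 balance equations plus normalization, the linear system A*pi = b is:
  [-6/7, 2/7, 1/7] . pi = 0
  [2/7, -4/7, 2/7] . pi = 0
  [1, 1, 1] . pi = 1

Solving yields:
  pi_A = 4/21
  pi_B = 1/3
  pi_C = 10/21

Verification (pi * P):
  4/21*1/7 + 1/3*2/7 + 10/21*1/7 = 4/21 = pi_A  (ok)
  4/21*2/7 + 1/3*3/7 + 10/21*2/7 = 1/3 = pi_B  (ok)
  4/21*4/7 + 1/3*2/7 + 10/21*4/7 = 10/21 = pi_C  (ok)

Answer: 4/21 1/3 10/21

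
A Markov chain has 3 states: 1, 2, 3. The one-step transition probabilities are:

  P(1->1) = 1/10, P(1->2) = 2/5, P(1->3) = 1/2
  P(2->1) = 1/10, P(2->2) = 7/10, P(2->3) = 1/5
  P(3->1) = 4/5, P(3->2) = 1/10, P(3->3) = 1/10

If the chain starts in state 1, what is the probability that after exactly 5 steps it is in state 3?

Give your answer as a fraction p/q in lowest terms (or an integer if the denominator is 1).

Answer: 853/3125

Derivation:
Computing P^5 by repeated multiplication:
P^1 =
  1: [1/10, 2/5, 1/2]
  2: [1/10, 7/10, 1/5]
  3: [4/5, 1/10, 1/10]
P^2 =
  1: [9/20, 37/100, 9/50]
  2: [6/25, 11/20, 21/100]
  3: [17/100, 2/5, 43/100]
P^3 =
  1: [113/500, 457/1000, 317/1000]
  2: [247/1000, 251/500, 251/1000]
  3: [401/1000, 391/1000, 26/125]
P^4 =
  1: [3219/10000, 221/500, 2361/10000]
  2: [2757/10000, 4753/10000, 249/1000]
  3: [307/1250, 4549/10000, 599/2000]
P^5 =
  1: [26527/100000, 46177/100000, 853/3125]
  2: [2743/10000, 46789/100000, 25781/100000]
  3: [6193/20000, 22331/50000, 24373/100000]

(P^5)[1 -> 3] = 853/3125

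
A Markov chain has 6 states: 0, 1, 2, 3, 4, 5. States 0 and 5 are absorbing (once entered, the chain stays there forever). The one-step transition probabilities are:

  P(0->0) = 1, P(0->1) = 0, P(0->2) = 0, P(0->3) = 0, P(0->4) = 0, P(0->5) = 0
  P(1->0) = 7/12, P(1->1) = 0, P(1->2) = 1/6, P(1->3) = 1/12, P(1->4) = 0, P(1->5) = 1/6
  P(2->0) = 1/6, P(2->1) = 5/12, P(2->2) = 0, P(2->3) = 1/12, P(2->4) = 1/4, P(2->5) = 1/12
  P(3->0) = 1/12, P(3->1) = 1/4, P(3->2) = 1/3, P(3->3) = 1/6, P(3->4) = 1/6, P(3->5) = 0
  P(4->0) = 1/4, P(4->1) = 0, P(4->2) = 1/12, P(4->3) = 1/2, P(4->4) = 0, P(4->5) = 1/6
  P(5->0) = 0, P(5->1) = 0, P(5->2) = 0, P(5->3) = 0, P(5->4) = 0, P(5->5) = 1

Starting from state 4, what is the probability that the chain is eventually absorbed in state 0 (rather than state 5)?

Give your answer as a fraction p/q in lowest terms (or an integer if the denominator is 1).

Let a_i = P(absorbed in 0 | start in state i).
Boundary conditions: a_0 = 1, a_5 = 0.
For each transient state i, a_i = sum_j P(i->j) * a_j:
  a_1 = 7/12*a_0 + 0*a_1 + 1/6*a_2 + 1/12*a_3 + 0*a_4 + 1/6*a_5
  a_2 = 1/6*a_0 + 5/12*a_1 + 0*a_2 + 1/12*a_3 + 1/4*a_4 + 1/12*a_5
  a_3 = 1/12*a_0 + 1/4*a_1 + 1/3*a_2 + 1/6*a_3 + 1/6*a_4 + 0*a_5
  a_4 = 1/4*a_0 + 0*a_1 + 1/12*a_2 + 1/2*a_3 + 0*a_4 + 1/6*a_5

Substituting a_0 = 1 and a_5 = 0, rearrange to (I - Q) a = r where r[i] = P(i -> 0):
  [1, -1/6, -1/12, 0] . (a_1, a_2, a_3, a_4) = 7/12
  [-5/12, 1, -1/12, -1/4] . (a_1, a_2, a_3, a_4) = 1/6
  [-1/4, -1/3, 5/6, -1/6] . (a_1, a_2, a_3, a_4) = 1/12
  [0, -1/12, -1/2, 1] . (a_1, a_2, a_3, a_4) = 1/4

Solving yields:
  a_1 = 9041/11795
  a_2 = 243/337
  a_3 = 8917/11795
  a_4 = 8116/11795

Starting state is 4, so the absorption probability is a_4 = 8116/11795.

Answer: 8116/11795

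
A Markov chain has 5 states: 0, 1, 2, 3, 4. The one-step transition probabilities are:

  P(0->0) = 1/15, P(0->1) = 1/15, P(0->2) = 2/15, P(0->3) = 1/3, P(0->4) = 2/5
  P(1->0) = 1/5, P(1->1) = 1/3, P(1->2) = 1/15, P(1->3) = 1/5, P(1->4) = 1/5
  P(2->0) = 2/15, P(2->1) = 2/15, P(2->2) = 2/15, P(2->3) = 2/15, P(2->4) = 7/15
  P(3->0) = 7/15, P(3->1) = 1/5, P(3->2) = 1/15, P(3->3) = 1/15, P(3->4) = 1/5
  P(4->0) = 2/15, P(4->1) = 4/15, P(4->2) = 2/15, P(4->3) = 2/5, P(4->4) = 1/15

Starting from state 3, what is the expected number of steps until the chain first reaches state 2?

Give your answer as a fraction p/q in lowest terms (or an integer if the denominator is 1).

Answer: 1767/172

Derivation:
Let h_i = expected steps to first reach 2 from state i.
Boundary: h_2 = 0.
First-step equations for the other states:
  h_0 = 1 + 1/15*h_0 + 1/15*h_1 + 2/15*h_2 + 1/3*h_3 + 2/5*h_4
  h_1 = 1 + 1/5*h_0 + 1/3*h_1 + 1/15*h_2 + 1/5*h_3 + 1/5*h_4
  h_3 = 1 + 7/15*h_0 + 1/5*h_1 + 1/15*h_2 + 1/15*h_3 + 1/5*h_4
  h_4 = 1 + 2/15*h_0 + 4/15*h_1 + 2/15*h_2 + 2/5*h_3 + 1/15*h_4

Substituting h_2 = 0 and rearranging gives the linear system (I - Q) h = 1:
  [14/15, -1/15, -1/3, -2/5] . (h_0, h_1, h_3, h_4) = 1
  [-1/5, 2/3, -1/5, -1/5] . (h_0, h_1, h_3, h_4) = 1
  [-7/15, -1/5, 14/15, -1/5] . (h_0, h_1, h_3, h_4) = 1
  [-2/15, -4/15, -2/5, 14/15] . (h_0, h_1, h_3, h_4) = 1

Solving yields:
  h_0 = 3339/344
  h_1 = 1797/172
  h_3 = 1767/172
  h_4 = 3387/344

Starting state is 3, so the expected hitting time is h_3 = 1767/172.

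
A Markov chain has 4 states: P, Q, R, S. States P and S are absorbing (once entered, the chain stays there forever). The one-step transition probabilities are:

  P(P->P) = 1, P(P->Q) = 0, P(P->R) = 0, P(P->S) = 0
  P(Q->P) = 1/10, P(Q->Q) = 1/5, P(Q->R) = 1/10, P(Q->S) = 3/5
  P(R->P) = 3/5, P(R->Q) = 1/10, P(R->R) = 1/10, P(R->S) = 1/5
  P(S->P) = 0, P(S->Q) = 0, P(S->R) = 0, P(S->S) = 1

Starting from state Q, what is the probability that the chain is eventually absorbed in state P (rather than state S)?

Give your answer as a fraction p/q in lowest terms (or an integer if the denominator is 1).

Let a_i = P(absorbed in P | start in state i).
Boundary conditions: a_P = 1, a_S = 0.
For each transient state i, a_i = sum_j P(i->j) * a_j:
  a_Q = 1/10*a_P + 1/5*a_Q + 1/10*a_R + 3/5*a_S
  a_R = 3/5*a_P + 1/10*a_Q + 1/10*a_R + 1/5*a_S

Substituting a_P = 1 and a_S = 0, rearrange to (I - Q) a = r where r[i] = P(i -> P):
  [4/5, -1/10] . (a_Q, a_R) = 1/10
  [-1/10, 9/10] . (a_Q, a_R) = 3/5

Solving yields:
  a_Q = 15/71
  a_R = 49/71

Starting state is Q, so the absorption probability is a_Q = 15/71.

Answer: 15/71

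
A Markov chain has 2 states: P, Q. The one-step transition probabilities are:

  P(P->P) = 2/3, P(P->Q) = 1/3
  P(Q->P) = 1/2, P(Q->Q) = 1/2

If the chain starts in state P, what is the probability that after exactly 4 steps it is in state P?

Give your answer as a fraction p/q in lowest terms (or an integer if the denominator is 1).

Answer: 389/648

Derivation:
Computing P^4 by repeated multiplication:
P^1 =
  P: [2/3, 1/3]
  Q: [1/2, 1/2]
P^2 =
  P: [11/18, 7/18]
  Q: [7/12, 5/12]
P^3 =
  P: [65/108, 43/108]
  Q: [43/72, 29/72]
P^4 =
  P: [389/648, 259/648]
  Q: [259/432, 173/432]

(P^4)[P -> P] = 389/648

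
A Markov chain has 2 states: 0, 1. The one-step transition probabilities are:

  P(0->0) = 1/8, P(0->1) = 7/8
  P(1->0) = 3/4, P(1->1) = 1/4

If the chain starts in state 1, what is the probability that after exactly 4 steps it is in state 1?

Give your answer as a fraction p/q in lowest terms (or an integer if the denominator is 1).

Computing P^4 by repeated multiplication:
P^1 =
  0: [1/8, 7/8]
  1: [3/4, 1/4]
P^2 =
  0: [43/64, 21/64]
  1: [9/32, 23/32]
P^3 =
  0: [169/512, 343/512]
  1: [147/256, 109/256]
P^4 =
  0: [2227/4096, 1869/4096]
  1: [801/2048, 1247/2048]

(P^4)[1 -> 1] = 1247/2048

Answer: 1247/2048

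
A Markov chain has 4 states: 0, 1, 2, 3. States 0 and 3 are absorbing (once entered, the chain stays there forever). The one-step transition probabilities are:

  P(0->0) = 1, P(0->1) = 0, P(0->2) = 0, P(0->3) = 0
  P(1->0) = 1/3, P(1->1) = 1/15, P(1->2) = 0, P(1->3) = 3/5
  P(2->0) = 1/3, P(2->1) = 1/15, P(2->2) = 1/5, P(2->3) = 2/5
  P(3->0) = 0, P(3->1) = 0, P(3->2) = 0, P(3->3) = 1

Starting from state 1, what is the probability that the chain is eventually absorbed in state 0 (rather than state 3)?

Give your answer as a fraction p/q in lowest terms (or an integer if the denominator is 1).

Let a_i = P(absorbed in 0 | start in state i).
Boundary conditions: a_0 = 1, a_3 = 0.
For each transient state i, a_i = sum_j P(i->j) * a_j:
  a_1 = 1/3*a_0 + 1/15*a_1 + 0*a_2 + 3/5*a_3
  a_2 = 1/3*a_0 + 1/15*a_1 + 1/5*a_2 + 2/5*a_3

Substituting a_0 = 1 and a_3 = 0, rearrange to (I - Q) a = r where r[i] = P(i -> 0):
  [14/15, 0] . (a_1, a_2) = 1/3
  [-1/15, 4/5] . (a_1, a_2) = 1/3

Solving yields:
  a_1 = 5/14
  a_2 = 25/56

Starting state is 1, so the absorption probability is a_1 = 5/14.

Answer: 5/14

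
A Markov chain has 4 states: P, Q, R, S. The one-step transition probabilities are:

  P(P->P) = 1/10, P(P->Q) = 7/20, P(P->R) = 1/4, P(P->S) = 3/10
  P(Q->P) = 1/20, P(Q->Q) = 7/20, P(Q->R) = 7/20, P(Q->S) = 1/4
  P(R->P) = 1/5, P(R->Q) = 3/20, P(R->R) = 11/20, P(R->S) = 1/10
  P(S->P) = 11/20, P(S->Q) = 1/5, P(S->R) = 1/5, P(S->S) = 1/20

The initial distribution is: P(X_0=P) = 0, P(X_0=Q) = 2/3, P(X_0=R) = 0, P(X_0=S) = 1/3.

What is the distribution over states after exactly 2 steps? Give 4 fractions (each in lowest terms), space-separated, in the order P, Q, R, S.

Propagating the distribution step by step (d_{t+1} = d_t * P):
d_0 = (P=0, Q=2/3, R=0, S=1/3)
  d_1[P] = 0*1/10 + 2/3*1/20 + 0*1/5 + 1/3*11/20 = 13/60
  d_1[Q] = 0*7/20 + 2/3*7/20 + 0*3/20 + 1/3*1/5 = 3/10
  d_1[R] = 0*1/4 + 2/3*7/20 + 0*11/20 + 1/3*1/5 = 3/10
  d_1[S] = 0*3/10 + 2/3*1/4 + 0*1/10 + 1/3*1/20 = 11/60
d_1 = (P=13/60, Q=3/10, R=3/10, S=11/60)
  d_2[P] = 13/60*1/10 + 3/10*1/20 + 3/10*1/5 + 11/60*11/20 = 79/400
  d_2[Q] = 13/60*7/20 + 3/10*7/20 + 3/10*3/20 + 11/60*1/5 = 21/80
  d_2[R] = 13/60*1/4 + 3/10*7/20 + 3/10*11/20 + 11/60*1/5 = 433/1200
  d_2[S] = 13/60*3/10 + 3/10*1/4 + 3/10*1/10 + 11/60*1/20 = 43/240
d_2 = (P=79/400, Q=21/80, R=433/1200, S=43/240)

Answer: 79/400 21/80 433/1200 43/240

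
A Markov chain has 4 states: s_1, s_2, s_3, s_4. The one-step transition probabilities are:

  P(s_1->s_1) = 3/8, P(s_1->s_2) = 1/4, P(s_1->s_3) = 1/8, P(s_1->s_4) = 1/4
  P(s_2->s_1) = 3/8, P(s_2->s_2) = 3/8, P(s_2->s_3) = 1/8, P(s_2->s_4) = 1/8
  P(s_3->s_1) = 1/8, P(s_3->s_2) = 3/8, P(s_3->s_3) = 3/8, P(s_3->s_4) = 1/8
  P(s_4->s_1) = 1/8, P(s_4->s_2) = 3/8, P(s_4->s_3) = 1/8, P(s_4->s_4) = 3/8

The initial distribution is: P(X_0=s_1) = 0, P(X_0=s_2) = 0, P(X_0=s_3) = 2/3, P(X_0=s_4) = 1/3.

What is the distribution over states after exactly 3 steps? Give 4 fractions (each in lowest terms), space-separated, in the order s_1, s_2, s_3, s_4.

Answer: 71/256 11/32 67/384 157/768

Derivation:
Propagating the distribution step by step (d_{t+1} = d_t * P):
d_0 = (s_1=0, s_2=0, s_3=2/3, s_4=1/3)
  d_1[s_1] = 0*3/8 + 0*3/8 + 2/3*1/8 + 1/3*1/8 = 1/8
  d_1[s_2] = 0*1/4 + 0*3/8 + 2/3*3/8 + 1/3*3/8 = 3/8
  d_1[s_3] = 0*1/8 + 0*1/8 + 2/3*3/8 + 1/3*1/8 = 7/24
  d_1[s_4] = 0*1/4 + 0*1/8 + 2/3*1/8 + 1/3*3/8 = 5/24
d_1 = (s_1=1/8, s_2=3/8, s_3=7/24, s_4=5/24)
  d_2[s_1] = 1/8*3/8 + 3/8*3/8 + 7/24*1/8 + 5/24*1/8 = 1/4
  d_2[s_2] = 1/8*1/4 + 3/8*3/8 + 7/24*3/8 + 5/24*3/8 = 23/64
  d_2[s_3] = 1/8*1/8 + 3/8*1/8 + 7/24*3/8 + 5/24*1/8 = 19/96
  d_2[s_4] = 1/8*1/4 + 3/8*1/8 + 7/24*1/8 + 5/24*3/8 = 37/192
d_2 = (s_1=1/4, s_2=23/64, s_3=19/96, s_4=37/192)
  d_3[s_1] = 1/4*3/8 + 23/64*3/8 + 19/96*1/8 + 37/192*1/8 = 71/256
  d_3[s_2] = 1/4*1/4 + 23/64*3/8 + 19/96*3/8 + 37/192*3/8 = 11/32
  d_3[s_3] = 1/4*1/8 + 23/64*1/8 + 19/96*3/8 + 37/192*1/8 = 67/384
  d_3[s_4] = 1/4*1/4 + 23/64*1/8 + 19/96*1/8 + 37/192*3/8 = 157/768
d_3 = (s_1=71/256, s_2=11/32, s_3=67/384, s_4=157/768)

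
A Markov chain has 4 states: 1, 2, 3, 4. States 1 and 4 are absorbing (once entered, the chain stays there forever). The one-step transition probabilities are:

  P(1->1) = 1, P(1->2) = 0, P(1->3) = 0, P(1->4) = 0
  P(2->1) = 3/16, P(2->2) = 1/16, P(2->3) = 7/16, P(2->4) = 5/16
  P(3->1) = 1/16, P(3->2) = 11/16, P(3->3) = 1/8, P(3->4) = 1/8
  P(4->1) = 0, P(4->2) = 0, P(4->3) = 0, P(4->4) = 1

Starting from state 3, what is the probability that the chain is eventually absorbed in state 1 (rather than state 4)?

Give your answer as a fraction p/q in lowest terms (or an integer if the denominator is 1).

Let a_i = P(absorbed in 1 | start in state i).
Boundary conditions: a_1 = 1, a_4 = 0.
For each transient state i, a_i = sum_j P(i->j) * a_j:
  a_2 = 3/16*a_1 + 1/16*a_2 + 7/16*a_3 + 5/16*a_4
  a_3 = 1/16*a_1 + 11/16*a_2 + 1/8*a_3 + 1/8*a_4

Substituting a_1 = 1 and a_4 = 0, rearrange to (I - Q) a = r where r[i] = P(i -> 1):
  [15/16, -7/16] . (a_2, a_3) = 3/16
  [-11/16, 7/8] . (a_2, a_3) = 1/16

Solving yields:
  a_2 = 7/19
  a_3 = 48/133

Starting state is 3, so the absorption probability is a_3 = 48/133.

Answer: 48/133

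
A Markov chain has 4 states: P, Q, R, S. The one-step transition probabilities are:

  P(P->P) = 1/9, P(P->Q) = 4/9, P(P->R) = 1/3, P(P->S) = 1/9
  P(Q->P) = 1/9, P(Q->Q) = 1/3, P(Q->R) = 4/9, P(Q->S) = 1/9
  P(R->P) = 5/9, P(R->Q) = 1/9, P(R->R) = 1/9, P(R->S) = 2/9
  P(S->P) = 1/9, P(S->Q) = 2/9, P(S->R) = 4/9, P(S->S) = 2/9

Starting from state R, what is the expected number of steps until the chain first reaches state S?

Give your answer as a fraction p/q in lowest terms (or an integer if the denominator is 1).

Answer: 309/49

Derivation:
Let h_i = expected steps to first reach S from state i.
Boundary: h_S = 0.
First-step equations for the other states:
  h_P = 1 + 1/9*h_P + 4/9*h_Q + 1/3*h_R + 1/9*h_S
  h_Q = 1 + 1/9*h_P + 1/3*h_Q + 4/9*h_R + 1/9*h_S
  h_R = 1 + 5/9*h_P + 1/9*h_Q + 1/9*h_R + 2/9*h_S

Substituting h_S = 0 and rearranging gives the linear system (I - Q) h = 1:
  [8/9, -4/9, -1/3] . (h_P, h_Q, h_R) = 1
  [-1/9, 2/3, -4/9] . (h_P, h_Q, h_R) = 1
  [-5/9, -1/9, 8/9] . (h_P, h_Q, h_R) = 1

Solving yields:
  h_P = 339/49
  h_Q = 48/7
  h_R = 309/49

Starting state is R, so the expected hitting time is h_R = 309/49.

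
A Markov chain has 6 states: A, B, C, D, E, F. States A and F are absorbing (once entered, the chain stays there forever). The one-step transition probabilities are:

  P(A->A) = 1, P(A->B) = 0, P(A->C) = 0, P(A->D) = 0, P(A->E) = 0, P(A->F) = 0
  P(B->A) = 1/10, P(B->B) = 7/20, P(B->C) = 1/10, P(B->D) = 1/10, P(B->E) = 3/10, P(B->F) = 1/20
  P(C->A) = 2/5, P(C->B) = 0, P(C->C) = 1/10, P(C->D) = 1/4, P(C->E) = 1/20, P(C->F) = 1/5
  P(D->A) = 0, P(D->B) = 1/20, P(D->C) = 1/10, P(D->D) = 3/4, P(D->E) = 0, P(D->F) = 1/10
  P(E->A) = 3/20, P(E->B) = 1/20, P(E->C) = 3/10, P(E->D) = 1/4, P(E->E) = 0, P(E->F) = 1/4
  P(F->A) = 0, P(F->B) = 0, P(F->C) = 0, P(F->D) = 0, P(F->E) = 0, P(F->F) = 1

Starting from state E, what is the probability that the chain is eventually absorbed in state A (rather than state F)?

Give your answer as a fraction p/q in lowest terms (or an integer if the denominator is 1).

Let a_i = P(absorbed in A | start in state i).
Boundary conditions: a_A = 1, a_F = 0.
For each transient state i, a_i = sum_j P(i->j) * a_j:
  a_B = 1/10*a_A + 7/20*a_B + 1/10*a_C + 1/10*a_D + 3/10*a_E + 1/20*a_F
  a_C = 2/5*a_A + 0*a_B + 1/10*a_C + 1/4*a_D + 1/20*a_E + 1/5*a_F
  a_D = 0*a_A + 1/20*a_B + 1/10*a_C + 3/4*a_D + 0*a_E + 1/10*a_F
  a_E = 3/20*a_A + 1/20*a_B + 3/10*a_C + 1/4*a_D + 0*a_E + 1/4*a_F

Substituting a_A = 1 and a_F = 0, rearrange to (I - Q) a = r where r[i] = P(i -> A):
  [13/20, -1/10, -1/10, -3/10] . (a_B, a_C, a_D, a_E) = 1/10
  [0, 9/10, -1/4, -1/20] . (a_B, a_C, a_D, a_E) = 2/5
  [-1/20, -1/10, 1/4, 0] . (a_B, a_C, a_D, a_E) = 0
  [-1/20, -3/10, -1/4, 1] . (a_B, a_C, a_D, a_E) = 3/20

Solving yields:
  a_B = 337/698
  a_C = 10099/18148
  a_D = 1448/4537
  a_E = 3819/9074

Starting state is E, so the absorption probability is a_E = 3819/9074.

Answer: 3819/9074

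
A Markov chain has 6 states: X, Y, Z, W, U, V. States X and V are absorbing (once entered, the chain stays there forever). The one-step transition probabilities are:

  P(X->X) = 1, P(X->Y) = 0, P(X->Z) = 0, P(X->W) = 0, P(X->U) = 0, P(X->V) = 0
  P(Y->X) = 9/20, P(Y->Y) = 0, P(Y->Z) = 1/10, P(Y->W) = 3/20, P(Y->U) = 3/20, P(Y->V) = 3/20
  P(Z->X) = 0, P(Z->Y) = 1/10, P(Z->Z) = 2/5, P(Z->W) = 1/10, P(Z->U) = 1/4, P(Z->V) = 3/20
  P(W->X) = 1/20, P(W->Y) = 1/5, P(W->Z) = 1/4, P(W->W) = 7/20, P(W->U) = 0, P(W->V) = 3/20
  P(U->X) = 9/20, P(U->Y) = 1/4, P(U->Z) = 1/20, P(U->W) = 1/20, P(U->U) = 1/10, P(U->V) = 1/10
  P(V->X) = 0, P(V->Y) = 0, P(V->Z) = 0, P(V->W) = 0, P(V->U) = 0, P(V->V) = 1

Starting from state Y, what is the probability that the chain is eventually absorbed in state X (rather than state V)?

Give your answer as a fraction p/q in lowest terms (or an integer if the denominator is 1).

Let a_i = P(absorbed in X | start in state i).
Boundary conditions: a_X = 1, a_V = 0.
For each transient state i, a_i = sum_j P(i->j) * a_j:
  a_Y = 9/20*a_X + 0*a_Y + 1/10*a_Z + 3/20*a_W + 3/20*a_U + 3/20*a_V
  a_Z = 0*a_X + 1/10*a_Y + 2/5*a_Z + 1/10*a_W + 1/4*a_U + 3/20*a_V
  a_W = 1/20*a_X + 1/5*a_Y + 1/4*a_Z + 7/20*a_W + 0*a_U + 3/20*a_V
  a_U = 9/20*a_X + 1/4*a_Y + 1/20*a_Z + 1/20*a_W + 1/10*a_U + 1/10*a_V

Substituting a_X = 1 and a_V = 0, rearrange to (I - Q) a = r where r[i] = P(i -> X):
  [1, -1/10, -3/20, -3/20] . (a_Y, a_Z, a_W, a_U) = 9/20
  [-1/10, 3/5, -1/10, -1/4] . (a_Y, a_Z, a_W, a_U) = 0
  [-1/5, -1/4, 13/20, 0] . (a_Y, a_Z, a_W, a_U) = 1/20
  [-1/4, -1/20, -1/20, 9/10] . (a_Y, a_Z, a_W, a_U) = 9/20

Solving yields:
  a_Y = 29386/42933
  a_Z = 1970/3903
  a_W = 6893/14311
  a_U = 31982/42933

Starting state is Y, so the absorption probability is a_Y = 29386/42933.

Answer: 29386/42933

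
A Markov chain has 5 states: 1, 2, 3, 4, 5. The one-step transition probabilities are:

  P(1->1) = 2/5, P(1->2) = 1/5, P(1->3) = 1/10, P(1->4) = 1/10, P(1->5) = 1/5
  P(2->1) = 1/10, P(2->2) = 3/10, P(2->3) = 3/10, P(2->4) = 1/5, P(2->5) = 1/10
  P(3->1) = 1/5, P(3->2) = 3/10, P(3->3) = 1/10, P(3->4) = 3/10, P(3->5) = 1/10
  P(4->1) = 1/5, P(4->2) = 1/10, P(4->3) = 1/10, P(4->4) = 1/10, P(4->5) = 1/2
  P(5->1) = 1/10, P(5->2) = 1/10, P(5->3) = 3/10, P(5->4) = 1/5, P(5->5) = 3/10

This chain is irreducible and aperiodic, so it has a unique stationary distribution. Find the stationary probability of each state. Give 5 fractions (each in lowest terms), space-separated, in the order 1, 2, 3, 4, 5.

Answer: 95/486 763/3888 91/486 44/243 311/1296

Derivation:
The stationary distribution satisfies pi = pi * P, i.e.:
  pi_1 = 2/5*pi_1 + 1/10*pi_2 + 1/5*pi_3 + 1/5*pi_4 + 1/10*pi_5
  pi_2 = 1/5*pi_1 + 3/10*pi_2 + 3/10*pi_3 + 1/10*pi_4 + 1/10*pi_5
  pi_3 = 1/10*pi_1 + 3/10*pi_2 + 1/10*pi_3 + 1/10*pi_4 + 3/10*pi_5
  pi_4 = 1/10*pi_1 + 1/5*pi_2 + 3/10*pi_3 + 1/10*pi_4 + 1/5*pi_5
  pi_5 = 1/5*pi_1 + 1/10*pi_2 + 1/10*pi_3 + 1/2*pi_4 + 3/10*pi_5
with normalization: pi_1 + pi_2 + pi_3 + pi_4 + pi_5 = 1.

Using the first 4 balance equations plus normalization, the linear system A*pi = b is:
  [-3/5, 1/10, 1/5, 1/5, 1/10] . pi = 0
  [1/5, -7/10, 3/10, 1/10, 1/10] . pi = 0
  [1/10, 3/10, -9/10, 1/10, 3/10] . pi = 0
  [1/10, 1/5, 3/10, -9/10, 1/5] . pi = 0
  [1, 1, 1, 1, 1] . pi = 1

Solving yields:
  pi_1 = 95/486
  pi_2 = 763/3888
  pi_3 = 91/486
  pi_4 = 44/243
  pi_5 = 311/1296

Verification (pi * P):
  95/486*2/5 + 763/3888*1/10 + 91/486*1/5 + 44/243*1/5 + 311/1296*1/10 = 95/486 = pi_1  (ok)
  95/486*1/5 + 763/3888*3/10 + 91/486*3/10 + 44/243*1/10 + 311/1296*1/10 = 763/3888 = pi_2  (ok)
  95/486*1/10 + 763/3888*3/10 + 91/486*1/10 + 44/243*1/10 + 311/1296*3/10 = 91/486 = pi_3  (ok)
  95/486*1/10 + 763/3888*1/5 + 91/486*3/10 + 44/243*1/10 + 311/1296*1/5 = 44/243 = pi_4  (ok)
  95/486*1/5 + 763/3888*1/10 + 91/486*1/10 + 44/243*1/2 + 311/1296*3/10 = 311/1296 = pi_5  (ok)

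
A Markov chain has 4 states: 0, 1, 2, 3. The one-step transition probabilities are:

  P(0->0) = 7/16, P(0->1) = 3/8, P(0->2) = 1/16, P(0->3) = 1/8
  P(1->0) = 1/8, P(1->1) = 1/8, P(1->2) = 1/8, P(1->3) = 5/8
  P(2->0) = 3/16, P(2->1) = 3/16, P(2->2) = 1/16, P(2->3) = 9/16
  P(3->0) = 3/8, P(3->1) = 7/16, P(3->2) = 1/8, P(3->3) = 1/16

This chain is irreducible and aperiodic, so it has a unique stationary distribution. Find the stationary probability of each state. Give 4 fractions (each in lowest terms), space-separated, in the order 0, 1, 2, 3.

Answer: 3/10 3/10 1/10 3/10

Derivation:
The stationary distribution satisfies pi = pi * P, i.e.:
  pi_0 = 7/16*pi_0 + 1/8*pi_1 + 3/16*pi_2 + 3/8*pi_3
  pi_1 = 3/8*pi_0 + 1/8*pi_1 + 3/16*pi_2 + 7/16*pi_3
  pi_2 = 1/16*pi_0 + 1/8*pi_1 + 1/16*pi_2 + 1/8*pi_3
  pi_3 = 1/8*pi_0 + 5/8*pi_1 + 9/16*pi_2 + 1/16*pi_3
with normalization: pi_0 + pi_1 + pi_2 + pi_3 = 1.

Using the first 3 balance equations plus normalization, the linear system A*pi = b is:
  [-9/16, 1/8, 3/16, 3/8] . pi = 0
  [3/8, -7/8, 3/16, 7/16] . pi = 0
  [1/16, 1/8, -15/16, 1/8] . pi = 0
  [1, 1, 1, 1] . pi = 1

Solving yields:
  pi_0 = 3/10
  pi_1 = 3/10
  pi_2 = 1/10
  pi_3 = 3/10

Verification (pi * P):
  3/10*7/16 + 3/10*1/8 + 1/10*3/16 + 3/10*3/8 = 3/10 = pi_0  (ok)
  3/10*3/8 + 3/10*1/8 + 1/10*3/16 + 3/10*7/16 = 3/10 = pi_1  (ok)
  3/10*1/16 + 3/10*1/8 + 1/10*1/16 + 3/10*1/8 = 1/10 = pi_2  (ok)
  3/10*1/8 + 3/10*5/8 + 1/10*9/16 + 3/10*1/16 = 3/10 = pi_3  (ok)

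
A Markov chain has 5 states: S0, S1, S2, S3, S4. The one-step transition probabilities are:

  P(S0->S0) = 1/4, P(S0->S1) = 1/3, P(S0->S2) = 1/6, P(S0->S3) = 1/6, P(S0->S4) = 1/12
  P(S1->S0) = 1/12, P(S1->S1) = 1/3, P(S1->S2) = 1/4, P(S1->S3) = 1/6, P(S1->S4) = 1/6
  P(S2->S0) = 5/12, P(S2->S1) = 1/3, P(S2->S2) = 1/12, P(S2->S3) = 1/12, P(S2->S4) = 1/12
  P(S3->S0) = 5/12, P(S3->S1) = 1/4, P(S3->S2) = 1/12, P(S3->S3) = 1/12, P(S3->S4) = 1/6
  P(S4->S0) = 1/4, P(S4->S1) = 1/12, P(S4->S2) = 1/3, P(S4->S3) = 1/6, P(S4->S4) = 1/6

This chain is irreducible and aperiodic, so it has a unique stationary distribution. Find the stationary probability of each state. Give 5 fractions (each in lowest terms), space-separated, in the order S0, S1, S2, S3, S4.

Answer: 5807/22688 3281/11344 4205/22688 3167/22688 2947/22688

Derivation:
The stationary distribution satisfies pi = pi * P, i.e.:
  pi_S0 = 1/4*pi_S0 + 1/12*pi_S1 + 5/12*pi_S2 + 5/12*pi_S3 + 1/4*pi_S4
  pi_S1 = 1/3*pi_S0 + 1/3*pi_S1 + 1/3*pi_S2 + 1/4*pi_S3 + 1/12*pi_S4
  pi_S2 = 1/6*pi_S0 + 1/4*pi_S1 + 1/12*pi_S2 + 1/12*pi_S3 + 1/3*pi_S4
  pi_S3 = 1/6*pi_S0 + 1/6*pi_S1 + 1/12*pi_S2 + 1/12*pi_S3 + 1/6*pi_S4
  pi_S4 = 1/12*pi_S0 + 1/6*pi_S1 + 1/12*pi_S2 + 1/6*pi_S3 + 1/6*pi_S4
with normalization: pi_S0 + pi_S1 + pi_S2 + pi_S3 + pi_S4 = 1.

Using the first 4 balance equations plus normalization, the linear system A*pi = b is:
  [-3/4, 1/12, 5/12, 5/12, 1/4] . pi = 0
  [1/3, -2/3, 1/3, 1/4, 1/12] . pi = 0
  [1/6, 1/4, -11/12, 1/12, 1/3] . pi = 0
  [1/6, 1/6, 1/12, -11/12, 1/6] . pi = 0
  [1, 1, 1, 1, 1] . pi = 1

Solving yields:
  pi_S0 = 5807/22688
  pi_S1 = 3281/11344
  pi_S2 = 4205/22688
  pi_S3 = 3167/22688
  pi_S4 = 2947/22688

Verification (pi * P):
  5807/22688*1/4 + 3281/11344*1/12 + 4205/22688*5/12 + 3167/22688*5/12 + 2947/22688*1/4 = 5807/22688 = pi_S0  (ok)
  5807/22688*1/3 + 3281/11344*1/3 + 4205/22688*1/3 + 3167/22688*1/4 + 2947/22688*1/12 = 3281/11344 = pi_S1  (ok)
  5807/22688*1/6 + 3281/11344*1/4 + 4205/22688*1/12 + 3167/22688*1/12 + 2947/22688*1/3 = 4205/22688 = pi_S2  (ok)
  5807/22688*1/6 + 3281/11344*1/6 + 4205/22688*1/12 + 3167/22688*1/12 + 2947/22688*1/6 = 3167/22688 = pi_S3  (ok)
  5807/22688*1/12 + 3281/11344*1/6 + 4205/22688*1/12 + 3167/22688*1/6 + 2947/22688*1/6 = 2947/22688 = pi_S4  (ok)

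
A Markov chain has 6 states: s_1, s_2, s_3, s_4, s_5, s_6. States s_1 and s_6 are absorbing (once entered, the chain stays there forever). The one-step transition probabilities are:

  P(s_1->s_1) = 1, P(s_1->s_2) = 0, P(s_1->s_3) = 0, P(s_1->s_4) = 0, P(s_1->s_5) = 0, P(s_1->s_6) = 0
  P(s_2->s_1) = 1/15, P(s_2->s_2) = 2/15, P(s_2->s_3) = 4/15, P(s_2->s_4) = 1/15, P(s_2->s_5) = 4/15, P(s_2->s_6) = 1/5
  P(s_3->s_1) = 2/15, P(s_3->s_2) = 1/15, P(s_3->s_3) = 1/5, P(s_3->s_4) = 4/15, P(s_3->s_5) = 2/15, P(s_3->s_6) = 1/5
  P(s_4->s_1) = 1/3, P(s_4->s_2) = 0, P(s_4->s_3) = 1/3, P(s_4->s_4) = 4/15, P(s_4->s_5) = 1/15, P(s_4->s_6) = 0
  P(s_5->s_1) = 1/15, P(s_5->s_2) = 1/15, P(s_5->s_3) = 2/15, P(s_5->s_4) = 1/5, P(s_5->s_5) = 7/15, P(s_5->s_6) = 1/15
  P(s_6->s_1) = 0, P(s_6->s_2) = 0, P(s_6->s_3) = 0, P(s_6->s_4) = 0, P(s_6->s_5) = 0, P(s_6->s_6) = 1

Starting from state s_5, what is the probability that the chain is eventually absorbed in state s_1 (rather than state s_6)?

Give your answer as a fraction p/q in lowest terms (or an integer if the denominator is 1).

Let a_i = P(absorbed in s_1 | start in state i).
Boundary conditions: a_s_1 = 1, a_s_6 = 0.
For each transient state i, a_i = sum_j P(i->j) * a_j:
  a_s_2 = 1/15*a_s_1 + 2/15*a_s_2 + 4/15*a_s_3 + 1/15*a_s_4 + 4/15*a_s_5 + 1/5*a_s_6
  a_s_3 = 2/15*a_s_1 + 1/15*a_s_2 + 1/5*a_s_3 + 4/15*a_s_4 + 2/15*a_s_5 + 1/5*a_s_6
  a_s_4 = 1/3*a_s_1 + 0*a_s_2 + 1/3*a_s_3 + 4/15*a_s_4 + 1/15*a_s_5 + 0*a_s_6
  a_s_5 = 1/15*a_s_1 + 1/15*a_s_2 + 2/15*a_s_3 + 1/5*a_s_4 + 7/15*a_s_5 + 1/15*a_s_6

Substituting a_s_1 = 1 and a_s_6 = 0, rearrange to (I - Q) a = r where r[i] = P(i -> s_1):
  [13/15, -4/15, -1/15, -4/15] . (a_s_2, a_s_3, a_s_4, a_s_5) = 1/15
  [-1/15, 4/5, -4/15, -2/15] . (a_s_2, a_s_3, a_s_4, a_s_5) = 2/15
  [0, -1/3, 11/15, -1/15] . (a_s_2, a_s_3, a_s_4, a_s_5) = 1/3
  [-1/15, -2/15, -1/5, 8/15] . (a_s_2, a_s_3, a_s_4, a_s_5) = 1/15

Solving yields:
  a_s_2 = 2256/4505
  a_s_3 = 2557/4505
  a_s_4 = 3463/4505
  a_s_5 = 2783/4505

Starting state is s_5, so the absorption probability is a_s_5 = 2783/4505.

Answer: 2783/4505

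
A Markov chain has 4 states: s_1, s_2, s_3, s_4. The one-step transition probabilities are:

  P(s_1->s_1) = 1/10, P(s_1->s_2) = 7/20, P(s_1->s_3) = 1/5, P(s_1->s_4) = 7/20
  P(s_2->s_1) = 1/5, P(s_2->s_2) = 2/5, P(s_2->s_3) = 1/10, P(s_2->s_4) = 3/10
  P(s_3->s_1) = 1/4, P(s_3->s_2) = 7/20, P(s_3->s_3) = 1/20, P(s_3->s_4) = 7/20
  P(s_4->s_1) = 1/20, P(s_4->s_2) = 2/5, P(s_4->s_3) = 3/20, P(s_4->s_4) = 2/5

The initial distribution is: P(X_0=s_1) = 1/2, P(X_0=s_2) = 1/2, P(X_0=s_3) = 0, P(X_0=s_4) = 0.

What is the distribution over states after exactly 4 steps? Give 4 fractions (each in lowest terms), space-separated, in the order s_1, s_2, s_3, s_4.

Propagating the distribution step by step (d_{t+1} = d_t * P):
d_0 = (s_1=1/2, s_2=1/2, s_3=0, s_4=0)
  d_1[s_1] = 1/2*1/10 + 1/2*1/5 + 0*1/4 + 0*1/20 = 3/20
  d_1[s_2] = 1/2*7/20 + 1/2*2/5 + 0*7/20 + 0*2/5 = 3/8
  d_1[s_3] = 1/2*1/5 + 1/2*1/10 + 0*1/20 + 0*3/20 = 3/20
  d_1[s_4] = 1/2*7/20 + 1/2*3/10 + 0*7/20 + 0*2/5 = 13/40
d_1 = (s_1=3/20, s_2=3/8, s_3=3/20, s_4=13/40)
  d_2[s_1] = 3/20*1/10 + 3/8*1/5 + 3/20*1/4 + 13/40*1/20 = 23/160
  d_2[s_2] = 3/20*7/20 + 3/8*2/5 + 3/20*7/20 + 13/40*2/5 = 77/200
  d_2[s_3] = 3/20*1/5 + 3/8*1/10 + 3/20*1/20 + 13/40*3/20 = 99/800
  d_2[s_4] = 3/20*7/20 + 3/8*3/10 + 3/20*7/20 + 13/40*2/5 = 139/400
d_2 = (s_1=23/160, s_2=77/200, s_3=99/800, s_4=139/400)
  d_3[s_1] = 23/160*1/10 + 77/200*1/5 + 99/800*1/4 + 139/400*1/20 = 447/3200
  d_3[s_2] = 23/160*7/20 + 77/200*2/5 + 99/800*7/20 + 139/400*2/5 = 3093/8000
  d_3[s_3] = 23/160*1/5 + 77/200*1/10 + 99/800*1/20 + 139/400*3/20 = 2009/16000
  d_3[s_4] = 23/160*7/20 + 77/200*3/10 + 99/800*7/20 + 139/400*2/5 = 557/1600
d_3 = (s_1=447/3200, s_2=3093/8000, s_3=2009/16000, s_4=557/1600)
  d_4[s_1] = 447/3200*1/10 + 3093/8000*1/5 + 2009/16000*1/4 + 557/1600*1/20 = 44829/320000
  d_4[s_2] = 447/3200*7/20 + 3093/8000*2/5 + 2009/16000*7/20 + 557/1600*2/5 = 30939/80000
  d_4[s_3] = 447/3200*1/5 + 3093/8000*1/10 + 2009/16000*1/20 + 557/1600*3/20 = 40031/320000
  d_4[s_4] = 447/3200*7/20 + 3093/8000*3/10 + 2009/16000*7/20 + 557/1600*2/5 = 13923/40000
d_4 = (s_1=44829/320000, s_2=30939/80000, s_3=40031/320000, s_4=13923/40000)

Answer: 44829/320000 30939/80000 40031/320000 13923/40000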